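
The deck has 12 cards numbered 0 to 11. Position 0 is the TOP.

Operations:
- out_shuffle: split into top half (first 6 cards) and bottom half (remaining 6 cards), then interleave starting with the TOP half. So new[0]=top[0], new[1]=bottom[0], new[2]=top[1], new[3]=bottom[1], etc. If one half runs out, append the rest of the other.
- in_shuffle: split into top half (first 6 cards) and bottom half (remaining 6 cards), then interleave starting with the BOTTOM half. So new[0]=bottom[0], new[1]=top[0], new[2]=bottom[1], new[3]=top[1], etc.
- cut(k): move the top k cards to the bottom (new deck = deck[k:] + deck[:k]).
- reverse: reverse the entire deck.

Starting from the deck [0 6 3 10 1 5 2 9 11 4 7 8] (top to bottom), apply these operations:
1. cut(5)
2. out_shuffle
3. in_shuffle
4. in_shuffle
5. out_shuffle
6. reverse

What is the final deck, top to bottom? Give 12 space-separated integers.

After op 1 (cut(5)): [5 2 9 11 4 7 8 0 6 3 10 1]
After op 2 (out_shuffle): [5 8 2 0 9 6 11 3 4 10 7 1]
After op 3 (in_shuffle): [11 5 3 8 4 2 10 0 7 9 1 6]
After op 4 (in_shuffle): [10 11 0 5 7 3 9 8 1 4 6 2]
After op 5 (out_shuffle): [10 9 11 8 0 1 5 4 7 6 3 2]
After op 6 (reverse): [2 3 6 7 4 5 1 0 8 11 9 10]

Answer: 2 3 6 7 4 5 1 0 8 11 9 10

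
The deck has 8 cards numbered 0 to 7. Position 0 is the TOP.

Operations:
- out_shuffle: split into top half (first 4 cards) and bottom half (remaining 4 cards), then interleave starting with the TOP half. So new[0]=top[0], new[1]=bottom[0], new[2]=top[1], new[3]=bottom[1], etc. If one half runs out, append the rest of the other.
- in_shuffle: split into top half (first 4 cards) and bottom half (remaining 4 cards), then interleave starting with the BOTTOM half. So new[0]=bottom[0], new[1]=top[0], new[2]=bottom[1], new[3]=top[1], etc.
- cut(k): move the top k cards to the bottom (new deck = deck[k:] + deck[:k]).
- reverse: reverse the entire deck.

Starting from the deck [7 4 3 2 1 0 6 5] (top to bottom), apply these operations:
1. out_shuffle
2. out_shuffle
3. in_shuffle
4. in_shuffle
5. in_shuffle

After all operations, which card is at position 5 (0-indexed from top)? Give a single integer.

After op 1 (out_shuffle): [7 1 4 0 3 6 2 5]
After op 2 (out_shuffle): [7 3 1 6 4 2 0 5]
After op 3 (in_shuffle): [4 7 2 3 0 1 5 6]
After op 4 (in_shuffle): [0 4 1 7 5 2 6 3]
After op 5 (in_shuffle): [5 0 2 4 6 1 3 7]
Position 5: card 1.

Answer: 1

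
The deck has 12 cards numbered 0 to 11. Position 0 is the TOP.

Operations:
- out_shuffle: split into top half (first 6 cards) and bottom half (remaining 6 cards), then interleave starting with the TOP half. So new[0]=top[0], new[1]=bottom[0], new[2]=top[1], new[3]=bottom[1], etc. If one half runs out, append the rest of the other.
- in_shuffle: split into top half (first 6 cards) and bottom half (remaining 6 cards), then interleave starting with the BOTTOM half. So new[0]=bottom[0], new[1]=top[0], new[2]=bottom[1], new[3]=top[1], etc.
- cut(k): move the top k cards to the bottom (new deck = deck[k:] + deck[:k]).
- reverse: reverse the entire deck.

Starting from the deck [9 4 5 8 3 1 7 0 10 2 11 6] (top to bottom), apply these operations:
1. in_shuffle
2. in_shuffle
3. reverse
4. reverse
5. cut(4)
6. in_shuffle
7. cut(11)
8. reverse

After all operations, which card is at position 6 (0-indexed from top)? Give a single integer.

Answer: 2

Derivation:
After op 1 (in_shuffle): [7 9 0 4 10 5 2 8 11 3 6 1]
After op 2 (in_shuffle): [2 7 8 9 11 0 3 4 6 10 1 5]
After op 3 (reverse): [5 1 10 6 4 3 0 11 9 8 7 2]
After op 4 (reverse): [2 7 8 9 11 0 3 4 6 10 1 5]
After op 5 (cut(4)): [11 0 3 4 6 10 1 5 2 7 8 9]
After op 6 (in_shuffle): [1 11 5 0 2 3 7 4 8 6 9 10]
After op 7 (cut(11)): [10 1 11 5 0 2 3 7 4 8 6 9]
After op 8 (reverse): [9 6 8 4 7 3 2 0 5 11 1 10]
Position 6: card 2.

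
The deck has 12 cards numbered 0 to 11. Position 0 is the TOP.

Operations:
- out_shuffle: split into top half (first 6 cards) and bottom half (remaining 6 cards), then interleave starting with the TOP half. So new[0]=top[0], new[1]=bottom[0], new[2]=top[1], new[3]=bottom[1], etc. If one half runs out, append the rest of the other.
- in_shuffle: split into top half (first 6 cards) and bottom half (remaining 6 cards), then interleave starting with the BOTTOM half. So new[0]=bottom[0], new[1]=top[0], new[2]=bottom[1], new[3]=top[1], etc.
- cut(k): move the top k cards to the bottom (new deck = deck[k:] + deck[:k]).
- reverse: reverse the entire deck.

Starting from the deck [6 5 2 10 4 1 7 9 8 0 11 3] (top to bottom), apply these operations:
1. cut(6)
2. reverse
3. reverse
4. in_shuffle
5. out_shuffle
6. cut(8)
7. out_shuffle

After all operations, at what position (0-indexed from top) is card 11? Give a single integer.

Answer: 11

Derivation:
After op 1 (cut(6)): [7 9 8 0 11 3 6 5 2 10 4 1]
After op 2 (reverse): [1 4 10 2 5 6 3 11 0 8 9 7]
After op 3 (reverse): [7 9 8 0 11 3 6 5 2 10 4 1]
After op 4 (in_shuffle): [6 7 5 9 2 8 10 0 4 11 1 3]
After op 5 (out_shuffle): [6 10 7 0 5 4 9 11 2 1 8 3]
After op 6 (cut(8)): [2 1 8 3 6 10 7 0 5 4 9 11]
After op 7 (out_shuffle): [2 7 1 0 8 5 3 4 6 9 10 11]
Card 11 is at position 11.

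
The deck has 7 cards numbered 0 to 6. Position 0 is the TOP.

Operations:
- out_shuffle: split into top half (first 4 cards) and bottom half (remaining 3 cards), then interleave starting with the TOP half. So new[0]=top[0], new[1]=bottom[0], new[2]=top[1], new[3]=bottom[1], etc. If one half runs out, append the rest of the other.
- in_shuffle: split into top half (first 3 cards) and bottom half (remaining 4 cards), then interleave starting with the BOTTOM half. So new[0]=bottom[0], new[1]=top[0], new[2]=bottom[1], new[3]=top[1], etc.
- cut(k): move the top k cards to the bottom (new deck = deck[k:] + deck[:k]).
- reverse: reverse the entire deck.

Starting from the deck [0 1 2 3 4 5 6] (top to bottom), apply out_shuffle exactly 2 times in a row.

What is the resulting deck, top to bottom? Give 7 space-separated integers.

Answer: 0 2 4 6 1 3 5

Derivation:
After op 1 (out_shuffle): [0 4 1 5 2 6 3]
After op 2 (out_shuffle): [0 2 4 6 1 3 5]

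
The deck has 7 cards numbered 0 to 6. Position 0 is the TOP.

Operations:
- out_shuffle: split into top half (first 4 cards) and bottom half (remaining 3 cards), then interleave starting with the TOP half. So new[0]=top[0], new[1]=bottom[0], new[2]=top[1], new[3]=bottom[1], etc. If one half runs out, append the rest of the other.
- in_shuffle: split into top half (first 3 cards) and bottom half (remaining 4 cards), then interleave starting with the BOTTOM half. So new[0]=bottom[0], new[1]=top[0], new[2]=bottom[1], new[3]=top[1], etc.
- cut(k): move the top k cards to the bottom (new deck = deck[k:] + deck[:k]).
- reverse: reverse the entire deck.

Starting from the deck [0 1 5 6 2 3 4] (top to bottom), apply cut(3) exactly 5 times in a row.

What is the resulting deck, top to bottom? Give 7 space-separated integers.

After op 1 (cut(3)): [6 2 3 4 0 1 5]
After op 2 (cut(3)): [4 0 1 5 6 2 3]
After op 3 (cut(3)): [5 6 2 3 4 0 1]
After op 4 (cut(3)): [3 4 0 1 5 6 2]
After op 5 (cut(3)): [1 5 6 2 3 4 0]

Answer: 1 5 6 2 3 4 0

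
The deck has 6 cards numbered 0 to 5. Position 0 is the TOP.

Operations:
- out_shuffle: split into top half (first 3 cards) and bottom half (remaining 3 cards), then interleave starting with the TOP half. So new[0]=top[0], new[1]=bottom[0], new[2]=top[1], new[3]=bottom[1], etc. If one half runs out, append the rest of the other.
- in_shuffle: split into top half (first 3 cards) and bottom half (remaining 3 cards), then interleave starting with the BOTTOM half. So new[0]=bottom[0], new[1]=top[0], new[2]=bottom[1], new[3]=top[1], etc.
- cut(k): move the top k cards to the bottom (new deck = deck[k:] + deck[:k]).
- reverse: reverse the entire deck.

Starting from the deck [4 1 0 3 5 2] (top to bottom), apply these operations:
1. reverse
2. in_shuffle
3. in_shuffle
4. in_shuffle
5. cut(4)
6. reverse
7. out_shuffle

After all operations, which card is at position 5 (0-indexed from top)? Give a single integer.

Answer: 1

Derivation:
After op 1 (reverse): [2 5 3 0 1 4]
After op 2 (in_shuffle): [0 2 1 5 4 3]
After op 3 (in_shuffle): [5 0 4 2 3 1]
After op 4 (in_shuffle): [2 5 3 0 1 4]
After op 5 (cut(4)): [1 4 2 5 3 0]
After op 6 (reverse): [0 3 5 2 4 1]
After op 7 (out_shuffle): [0 2 3 4 5 1]
Position 5: card 1.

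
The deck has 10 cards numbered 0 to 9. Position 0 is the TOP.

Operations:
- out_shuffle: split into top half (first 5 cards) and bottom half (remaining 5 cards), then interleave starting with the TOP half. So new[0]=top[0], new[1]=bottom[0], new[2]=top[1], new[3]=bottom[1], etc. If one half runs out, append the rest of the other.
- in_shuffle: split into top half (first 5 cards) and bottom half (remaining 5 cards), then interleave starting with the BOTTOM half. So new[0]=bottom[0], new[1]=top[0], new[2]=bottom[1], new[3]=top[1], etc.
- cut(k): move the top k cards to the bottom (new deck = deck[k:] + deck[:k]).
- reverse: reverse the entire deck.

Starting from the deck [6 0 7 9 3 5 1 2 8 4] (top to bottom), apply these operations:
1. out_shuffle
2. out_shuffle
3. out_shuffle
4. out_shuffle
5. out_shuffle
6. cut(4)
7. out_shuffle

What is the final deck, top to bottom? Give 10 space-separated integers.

Answer: 8 4 0 6 9 7 5 3 2 1

Derivation:
After op 1 (out_shuffle): [6 5 0 1 7 2 9 8 3 4]
After op 2 (out_shuffle): [6 2 5 9 0 8 1 3 7 4]
After op 3 (out_shuffle): [6 8 2 1 5 3 9 7 0 4]
After op 4 (out_shuffle): [6 3 8 9 2 7 1 0 5 4]
After op 5 (out_shuffle): [6 7 3 1 8 0 9 5 2 4]
After op 6 (cut(4)): [8 0 9 5 2 4 6 7 3 1]
After op 7 (out_shuffle): [8 4 0 6 9 7 5 3 2 1]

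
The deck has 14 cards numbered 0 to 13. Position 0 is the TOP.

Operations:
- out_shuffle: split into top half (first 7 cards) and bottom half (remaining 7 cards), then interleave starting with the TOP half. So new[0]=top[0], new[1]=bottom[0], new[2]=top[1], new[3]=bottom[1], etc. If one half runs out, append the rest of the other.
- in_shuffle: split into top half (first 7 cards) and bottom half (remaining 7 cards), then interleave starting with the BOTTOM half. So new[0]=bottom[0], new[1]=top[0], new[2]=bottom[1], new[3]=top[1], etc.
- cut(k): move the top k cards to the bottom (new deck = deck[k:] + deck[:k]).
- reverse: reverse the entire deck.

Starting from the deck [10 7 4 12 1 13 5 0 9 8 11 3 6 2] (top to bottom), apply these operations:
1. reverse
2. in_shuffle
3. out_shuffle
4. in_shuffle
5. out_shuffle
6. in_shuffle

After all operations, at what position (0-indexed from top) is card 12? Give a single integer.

After op 1 (reverse): [2 6 3 11 8 9 0 5 13 1 12 4 7 10]
After op 2 (in_shuffle): [5 2 13 6 1 3 12 11 4 8 7 9 10 0]
After op 3 (out_shuffle): [5 11 2 4 13 8 6 7 1 9 3 10 12 0]
After op 4 (in_shuffle): [7 5 1 11 9 2 3 4 10 13 12 8 0 6]
After op 5 (out_shuffle): [7 4 5 10 1 13 11 12 9 8 2 0 3 6]
After op 6 (in_shuffle): [12 7 9 4 8 5 2 10 0 1 3 13 6 11]
Card 12 is at position 0.

Answer: 0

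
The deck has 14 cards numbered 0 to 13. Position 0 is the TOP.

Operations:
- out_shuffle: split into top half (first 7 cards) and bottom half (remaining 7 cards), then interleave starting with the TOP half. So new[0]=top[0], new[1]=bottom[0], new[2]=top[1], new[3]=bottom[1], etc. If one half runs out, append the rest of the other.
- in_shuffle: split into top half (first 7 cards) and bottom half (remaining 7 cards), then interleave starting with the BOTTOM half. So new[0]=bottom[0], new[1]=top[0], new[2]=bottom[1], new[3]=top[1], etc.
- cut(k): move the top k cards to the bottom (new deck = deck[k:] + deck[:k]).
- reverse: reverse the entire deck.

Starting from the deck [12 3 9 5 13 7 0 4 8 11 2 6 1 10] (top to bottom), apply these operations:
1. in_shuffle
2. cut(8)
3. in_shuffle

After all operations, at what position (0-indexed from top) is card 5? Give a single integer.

After op 1 (in_shuffle): [4 12 8 3 11 9 2 5 6 13 1 7 10 0]
After op 2 (cut(8)): [6 13 1 7 10 0 4 12 8 3 11 9 2 5]
After op 3 (in_shuffle): [12 6 8 13 3 1 11 7 9 10 2 0 5 4]
Card 5 is at position 12.

Answer: 12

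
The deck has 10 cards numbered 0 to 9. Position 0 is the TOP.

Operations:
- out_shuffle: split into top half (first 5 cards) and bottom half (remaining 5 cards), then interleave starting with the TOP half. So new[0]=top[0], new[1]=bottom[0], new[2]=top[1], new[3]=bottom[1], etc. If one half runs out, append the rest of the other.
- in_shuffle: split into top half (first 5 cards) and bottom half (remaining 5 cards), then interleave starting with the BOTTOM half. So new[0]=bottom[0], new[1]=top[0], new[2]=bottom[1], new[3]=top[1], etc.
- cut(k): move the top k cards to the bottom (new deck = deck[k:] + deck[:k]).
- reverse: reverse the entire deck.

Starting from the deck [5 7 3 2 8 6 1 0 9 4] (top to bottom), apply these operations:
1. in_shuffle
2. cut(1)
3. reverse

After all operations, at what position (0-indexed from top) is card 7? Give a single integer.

Answer: 7

Derivation:
After op 1 (in_shuffle): [6 5 1 7 0 3 9 2 4 8]
After op 2 (cut(1)): [5 1 7 0 3 9 2 4 8 6]
After op 3 (reverse): [6 8 4 2 9 3 0 7 1 5]
Card 7 is at position 7.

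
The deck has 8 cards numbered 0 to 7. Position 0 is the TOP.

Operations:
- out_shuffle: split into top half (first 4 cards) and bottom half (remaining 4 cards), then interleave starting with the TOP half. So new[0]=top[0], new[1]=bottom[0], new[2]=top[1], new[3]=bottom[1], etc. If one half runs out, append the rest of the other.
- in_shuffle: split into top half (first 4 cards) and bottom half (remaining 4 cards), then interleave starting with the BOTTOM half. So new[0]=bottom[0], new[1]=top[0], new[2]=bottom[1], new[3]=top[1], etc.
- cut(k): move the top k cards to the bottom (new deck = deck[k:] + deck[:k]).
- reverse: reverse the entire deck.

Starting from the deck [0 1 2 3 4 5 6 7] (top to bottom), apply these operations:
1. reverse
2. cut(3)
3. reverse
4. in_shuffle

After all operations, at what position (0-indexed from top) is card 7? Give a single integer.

Answer: 5

Derivation:
After op 1 (reverse): [7 6 5 4 3 2 1 0]
After op 2 (cut(3)): [4 3 2 1 0 7 6 5]
After op 3 (reverse): [5 6 7 0 1 2 3 4]
After op 4 (in_shuffle): [1 5 2 6 3 7 4 0]
Card 7 is at position 5.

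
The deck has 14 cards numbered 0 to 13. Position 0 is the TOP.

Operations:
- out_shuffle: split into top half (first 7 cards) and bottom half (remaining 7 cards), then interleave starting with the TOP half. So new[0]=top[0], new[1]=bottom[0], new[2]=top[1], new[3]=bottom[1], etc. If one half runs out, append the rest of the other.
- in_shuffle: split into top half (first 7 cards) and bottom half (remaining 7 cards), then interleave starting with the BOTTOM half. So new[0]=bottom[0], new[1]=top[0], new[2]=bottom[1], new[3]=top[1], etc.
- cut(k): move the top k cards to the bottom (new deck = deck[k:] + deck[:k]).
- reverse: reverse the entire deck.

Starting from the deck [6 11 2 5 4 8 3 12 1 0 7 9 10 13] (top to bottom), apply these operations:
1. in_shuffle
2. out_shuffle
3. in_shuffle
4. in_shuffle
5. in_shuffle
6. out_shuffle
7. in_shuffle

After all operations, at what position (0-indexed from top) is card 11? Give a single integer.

After op 1 (in_shuffle): [12 6 1 11 0 2 7 5 9 4 10 8 13 3]
After op 2 (out_shuffle): [12 5 6 9 1 4 11 10 0 8 2 13 7 3]
After op 3 (in_shuffle): [10 12 0 5 8 6 2 9 13 1 7 4 3 11]
After op 4 (in_shuffle): [9 10 13 12 1 0 7 5 4 8 3 6 11 2]
After op 5 (in_shuffle): [5 9 4 10 8 13 3 12 6 1 11 0 2 7]
After op 6 (out_shuffle): [5 12 9 6 4 1 10 11 8 0 13 2 3 7]
After op 7 (in_shuffle): [11 5 8 12 0 9 13 6 2 4 3 1 7 10]
Card 11 is at position 0.

Answer: 0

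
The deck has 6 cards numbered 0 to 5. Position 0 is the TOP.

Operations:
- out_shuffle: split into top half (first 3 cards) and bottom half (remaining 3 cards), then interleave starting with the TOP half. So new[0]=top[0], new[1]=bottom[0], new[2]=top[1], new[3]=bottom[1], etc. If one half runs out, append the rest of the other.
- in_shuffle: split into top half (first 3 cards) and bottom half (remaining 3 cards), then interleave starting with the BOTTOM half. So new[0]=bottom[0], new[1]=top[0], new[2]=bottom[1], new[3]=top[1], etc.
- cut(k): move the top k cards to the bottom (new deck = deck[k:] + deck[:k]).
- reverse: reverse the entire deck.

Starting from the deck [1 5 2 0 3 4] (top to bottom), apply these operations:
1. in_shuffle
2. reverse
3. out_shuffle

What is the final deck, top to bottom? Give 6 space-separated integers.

Answer: 2 3 4 1 5 0

Derivation:
After op 1 (in_shuffle): [0 1 3 5 4 2]
After op 2 (reverse): [2 4 5 3 1 0]
After op 3 (out_shuffle): [2 3 4 1 5 0]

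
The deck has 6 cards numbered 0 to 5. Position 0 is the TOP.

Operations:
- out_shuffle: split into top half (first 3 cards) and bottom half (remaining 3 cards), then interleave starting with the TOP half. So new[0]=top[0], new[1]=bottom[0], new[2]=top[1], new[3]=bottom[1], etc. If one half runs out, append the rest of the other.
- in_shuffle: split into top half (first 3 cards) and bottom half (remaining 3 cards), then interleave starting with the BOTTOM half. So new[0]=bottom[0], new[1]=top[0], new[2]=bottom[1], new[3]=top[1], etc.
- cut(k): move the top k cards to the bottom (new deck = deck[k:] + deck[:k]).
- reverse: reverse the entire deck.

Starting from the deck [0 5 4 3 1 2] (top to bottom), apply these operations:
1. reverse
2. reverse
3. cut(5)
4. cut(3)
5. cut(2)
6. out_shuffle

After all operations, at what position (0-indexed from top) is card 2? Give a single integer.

Answer: 2

Derivation:
After op 1 (reverse): [2 1 3 4 5 0]
After op 2 (reverse): [0 5 4 3 1 2]
After op 3 (cut(5)): [2 0 5 4 3 1]
After op 4 (cut(3)): [4 3 1 2 0 5]
After op 5 (cut(2)): [1 2 0 5 4 3]
After op 6 (out_shuffle): [1 5 2 4 0 3]
Card 2 is at position 2.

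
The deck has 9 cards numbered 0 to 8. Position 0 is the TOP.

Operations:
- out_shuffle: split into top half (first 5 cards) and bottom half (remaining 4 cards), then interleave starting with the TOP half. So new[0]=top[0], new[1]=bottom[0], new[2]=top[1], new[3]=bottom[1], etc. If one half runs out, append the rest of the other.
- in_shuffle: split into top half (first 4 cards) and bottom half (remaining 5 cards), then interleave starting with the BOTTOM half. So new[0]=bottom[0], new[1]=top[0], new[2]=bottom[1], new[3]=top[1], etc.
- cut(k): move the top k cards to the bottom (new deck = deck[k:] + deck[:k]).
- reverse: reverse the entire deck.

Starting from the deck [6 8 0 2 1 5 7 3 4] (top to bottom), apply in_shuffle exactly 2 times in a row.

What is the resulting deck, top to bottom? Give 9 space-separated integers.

Answer: 7 1 0 6 3 5 2 8 4

Derivation:
After op 1 (in_shuffle): [1 6 5 8 7 0 3 2 4]
After op 2 (in_shuffle): [7 1 0 6 3 5 2 8 4]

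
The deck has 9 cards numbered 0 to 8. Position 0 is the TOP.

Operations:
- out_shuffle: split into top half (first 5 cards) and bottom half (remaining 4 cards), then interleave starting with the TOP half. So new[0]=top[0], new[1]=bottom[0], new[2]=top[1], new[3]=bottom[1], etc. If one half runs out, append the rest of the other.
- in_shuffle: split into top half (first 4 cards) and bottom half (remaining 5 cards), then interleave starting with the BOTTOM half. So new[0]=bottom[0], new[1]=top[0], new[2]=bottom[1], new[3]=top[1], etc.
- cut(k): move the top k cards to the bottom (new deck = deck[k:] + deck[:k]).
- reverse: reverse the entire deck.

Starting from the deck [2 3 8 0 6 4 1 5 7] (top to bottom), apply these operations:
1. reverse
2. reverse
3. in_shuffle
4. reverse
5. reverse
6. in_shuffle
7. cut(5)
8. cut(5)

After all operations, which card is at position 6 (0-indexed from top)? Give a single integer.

After op 1 (reverse): [7 5 1 4 6 0 8 3 2]
After op 2 (reverse): [2 3 8 0 6 4 1 5 7]
After op 3 (in_shuffle): [6 2 4 3 1 8 5 0 7]
After op 4 (reverse): [7 0 5 8 1 3 4 2 6]
After op 5 (reverse): [6 2 4 3 1 8 5 0 7]
After op 6 (in_shuffle): [1 6 8 2 5 4 0 3 7]
After op 7 (cut(5)): [4 0 3 7 1 6 8 2 5]
After op 8 (cut(5)): [6 8 2 5 4 0 3 7 1]
Position 6: card 3.

Answer: 3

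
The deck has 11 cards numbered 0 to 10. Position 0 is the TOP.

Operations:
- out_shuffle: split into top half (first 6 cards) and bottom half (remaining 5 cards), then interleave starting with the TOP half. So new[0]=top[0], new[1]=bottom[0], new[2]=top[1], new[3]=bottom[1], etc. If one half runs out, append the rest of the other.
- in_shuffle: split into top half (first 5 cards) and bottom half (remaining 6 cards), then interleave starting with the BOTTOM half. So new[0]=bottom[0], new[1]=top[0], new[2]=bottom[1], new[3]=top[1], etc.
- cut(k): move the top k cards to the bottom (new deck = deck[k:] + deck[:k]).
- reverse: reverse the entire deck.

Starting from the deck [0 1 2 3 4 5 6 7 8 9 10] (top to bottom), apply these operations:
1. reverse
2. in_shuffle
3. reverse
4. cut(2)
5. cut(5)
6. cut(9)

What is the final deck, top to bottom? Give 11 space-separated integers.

Answer: 8 3 9 4 10 5 0 6 1 7 2

Derivation:
After op 1 (reverse): [10 9 8 7 6 5 4 3 2 1 0]
After op 2 (in_shuffle): [5 10 4 9 3 8 2 7 1 6 0]
After op 3 (reverse): [0 6 1 7 2 8 3 9 4 10 5]
After op 4 (cut(2)): [1 7 2 8 3 9 4 10 5 0 6]
After op 5 (cut(5)): [9 4 10 5 0 6 1 7 2 8 3]
After op 6 (cut(9)): [8 3 9 4 10 5 0 6 1 7 2]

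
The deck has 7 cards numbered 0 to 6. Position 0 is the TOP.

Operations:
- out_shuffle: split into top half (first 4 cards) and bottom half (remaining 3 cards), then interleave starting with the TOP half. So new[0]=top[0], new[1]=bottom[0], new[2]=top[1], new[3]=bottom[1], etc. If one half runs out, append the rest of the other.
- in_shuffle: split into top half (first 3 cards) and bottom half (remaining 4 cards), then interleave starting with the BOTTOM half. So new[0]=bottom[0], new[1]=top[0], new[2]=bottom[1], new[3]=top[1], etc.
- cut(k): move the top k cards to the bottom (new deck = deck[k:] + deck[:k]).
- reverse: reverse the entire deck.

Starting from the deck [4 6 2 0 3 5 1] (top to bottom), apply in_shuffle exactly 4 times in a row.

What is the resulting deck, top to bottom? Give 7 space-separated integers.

After op 1 (in_shuffle): [0 4 3 6 5 2 1]
After op 2 (in_shuffle): [6 0 5 4 2 3 1]
After op 3 (in_shuffle): [4 6 2 0 3 5 1]
After op 4 (in_shuffle): [0 4 3 6 5 2 1]

Answer: 0 4 3 6 5 2 1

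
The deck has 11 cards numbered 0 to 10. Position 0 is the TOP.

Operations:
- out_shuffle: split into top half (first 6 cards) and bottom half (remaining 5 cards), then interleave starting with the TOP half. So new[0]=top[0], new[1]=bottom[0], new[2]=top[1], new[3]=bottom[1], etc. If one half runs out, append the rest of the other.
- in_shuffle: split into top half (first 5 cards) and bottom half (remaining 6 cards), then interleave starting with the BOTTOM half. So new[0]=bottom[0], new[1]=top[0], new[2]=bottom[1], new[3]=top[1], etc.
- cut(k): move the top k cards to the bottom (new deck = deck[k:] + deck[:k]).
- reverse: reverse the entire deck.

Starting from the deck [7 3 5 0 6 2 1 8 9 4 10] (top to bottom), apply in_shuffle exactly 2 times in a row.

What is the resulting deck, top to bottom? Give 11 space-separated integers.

After op 1 (in_shuffle): [2 7 1 3 8 5 9 0 4 6 10]
After op 2 (in_shuffle): [5 2 9 7 0 1 4 3 6 8 10]

Answer: 5 2 9 7 0 1 4 3 6 8 10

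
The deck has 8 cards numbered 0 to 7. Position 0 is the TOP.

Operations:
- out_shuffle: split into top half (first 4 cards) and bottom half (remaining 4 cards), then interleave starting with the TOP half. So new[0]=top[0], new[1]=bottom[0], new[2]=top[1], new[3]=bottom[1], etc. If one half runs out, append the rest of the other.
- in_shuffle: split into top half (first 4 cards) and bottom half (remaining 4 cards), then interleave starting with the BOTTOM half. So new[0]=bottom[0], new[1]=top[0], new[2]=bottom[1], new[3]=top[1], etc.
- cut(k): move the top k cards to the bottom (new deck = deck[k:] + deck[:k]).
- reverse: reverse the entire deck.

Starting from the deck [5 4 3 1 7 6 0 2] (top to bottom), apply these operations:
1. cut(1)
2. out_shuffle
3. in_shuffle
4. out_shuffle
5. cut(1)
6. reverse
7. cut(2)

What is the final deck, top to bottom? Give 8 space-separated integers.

After op 1 (cut(1)): [4 3 1 7 6 0 2 5]
After op 2 (out_shuffle): [4 6 3 0 1 2 7 5]
After op 3 (in_shuffle): [1 4 2 6 7 3 5 0]
After op 4 (out_shuffle): [1 7 4 3 2 5 6 0]
After op 5 (cut(1)): [7 4 3 2 5 6 0 1]
After op 6 (reverse): [1 0 6 5 2 3 4 7]
After op 7 (cut(2)): [6 5 2 3 4 7 1 0]

Answer: 6 5 2 3 4 7 1 0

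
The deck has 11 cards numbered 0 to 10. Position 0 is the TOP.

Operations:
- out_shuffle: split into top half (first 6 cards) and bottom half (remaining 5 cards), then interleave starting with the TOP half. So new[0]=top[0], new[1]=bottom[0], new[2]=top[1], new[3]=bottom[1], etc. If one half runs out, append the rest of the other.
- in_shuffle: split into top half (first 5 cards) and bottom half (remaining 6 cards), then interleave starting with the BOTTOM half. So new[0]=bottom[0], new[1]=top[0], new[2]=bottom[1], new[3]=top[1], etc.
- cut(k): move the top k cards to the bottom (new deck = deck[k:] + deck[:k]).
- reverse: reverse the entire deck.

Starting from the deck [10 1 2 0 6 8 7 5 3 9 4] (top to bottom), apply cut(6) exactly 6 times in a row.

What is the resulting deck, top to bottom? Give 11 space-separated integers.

After op 1 (cut(6)): [7 5 3 9 4 10 1 2 0 6 8]
After op 2 (cut(6)): [1 2 0 6 8 7 5 3 9 4 10]
After op 3 (cut(6)): [5 3 9 4 10 1 2 0 6 8 7]
After op 4 (cut(6)): [2 0 6 8 7 5 3 9 4 10 1]
After op 5 (cut(6)): [3 9 4 10 1 2 0 6 8 7 5]
After op 6 (cut(6)): [0 6 8 7 5 3 9 4 10 1 2]

Answer: 0 6 8 7 5 3 9 4 10 1 2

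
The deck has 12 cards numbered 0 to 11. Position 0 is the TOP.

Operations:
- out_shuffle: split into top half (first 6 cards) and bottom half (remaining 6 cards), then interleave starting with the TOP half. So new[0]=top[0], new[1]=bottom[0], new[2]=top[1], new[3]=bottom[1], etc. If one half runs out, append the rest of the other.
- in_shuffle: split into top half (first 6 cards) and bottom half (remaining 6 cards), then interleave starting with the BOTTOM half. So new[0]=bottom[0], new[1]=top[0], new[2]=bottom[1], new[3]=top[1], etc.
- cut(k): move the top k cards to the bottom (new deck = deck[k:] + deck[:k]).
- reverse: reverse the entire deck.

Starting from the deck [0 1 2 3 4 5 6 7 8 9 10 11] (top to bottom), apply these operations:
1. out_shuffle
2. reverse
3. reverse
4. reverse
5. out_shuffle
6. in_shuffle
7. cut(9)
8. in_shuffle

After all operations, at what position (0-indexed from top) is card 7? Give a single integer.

After op 1 (out_shuffle): [0 6 1 7 2 8 3 9 4 10 5 11]
After op 2 (reverse): [11 5 10 4 9 3 8 2 7 1 6 0]
After op 3 (reverse): [0 6 1 7 2 8 3 9 4 10 5 11]
After op 4 (reverse): [11 5 10 4 9 3 8 2 7 1 6 0]
After op 5 (out_shuffle): [11 8 5 2 10 7 4 1 9 6 3 0]
After op 6 (in_shuffle): [4 11 1 8 9 5 6 2 3 10 0 7]
After op 7 (cut(9)): [10 0 7 4 11 1 8 9 5 6 2 3]
After op 8 (in_shuffle): [8 10 9 0 5 7 6 4 2 11 3 1]
Card 7 is at position 5.

Answer: 5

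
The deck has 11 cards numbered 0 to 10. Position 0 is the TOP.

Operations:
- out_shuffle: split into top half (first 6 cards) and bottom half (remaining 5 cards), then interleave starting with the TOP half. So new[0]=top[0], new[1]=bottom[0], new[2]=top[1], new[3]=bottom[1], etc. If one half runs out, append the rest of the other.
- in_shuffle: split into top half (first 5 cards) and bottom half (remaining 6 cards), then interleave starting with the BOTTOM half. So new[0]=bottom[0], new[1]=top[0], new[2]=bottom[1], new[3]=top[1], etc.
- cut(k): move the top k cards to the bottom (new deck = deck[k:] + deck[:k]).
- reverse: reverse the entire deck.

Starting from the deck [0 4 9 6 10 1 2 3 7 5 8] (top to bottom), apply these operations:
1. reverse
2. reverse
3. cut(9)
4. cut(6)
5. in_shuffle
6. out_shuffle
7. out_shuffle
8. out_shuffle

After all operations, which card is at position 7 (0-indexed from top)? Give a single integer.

After op 1 (reverse): [8 5 7 3 2 1 10 6 9 4 0]
After op 2 (reverse): [0 4 9 6 10 1 2 3 7 5 8]
After op 3 (cut(9)): [5 8 0 4 9 6 10 1 2 3 7]
After op 4 (cut(6)): [10 1 2 3 7 5 8 0 4 9 6]
After op 5 (in_shuffle): [5 10 8 1 0 2 4 3 9 7 6]
After op 6 (out_shuffle): [5 4 10 3 8 9 1 7 0 6 2]
After op 7 (out_shuffle): [5 1 4 7 10 0 3 6 8 2 9]
After op 8 (out_shuffle): [5 3 1 6 4 8 7 2 10 9 0]
Position 7: card 2.

Answer: 2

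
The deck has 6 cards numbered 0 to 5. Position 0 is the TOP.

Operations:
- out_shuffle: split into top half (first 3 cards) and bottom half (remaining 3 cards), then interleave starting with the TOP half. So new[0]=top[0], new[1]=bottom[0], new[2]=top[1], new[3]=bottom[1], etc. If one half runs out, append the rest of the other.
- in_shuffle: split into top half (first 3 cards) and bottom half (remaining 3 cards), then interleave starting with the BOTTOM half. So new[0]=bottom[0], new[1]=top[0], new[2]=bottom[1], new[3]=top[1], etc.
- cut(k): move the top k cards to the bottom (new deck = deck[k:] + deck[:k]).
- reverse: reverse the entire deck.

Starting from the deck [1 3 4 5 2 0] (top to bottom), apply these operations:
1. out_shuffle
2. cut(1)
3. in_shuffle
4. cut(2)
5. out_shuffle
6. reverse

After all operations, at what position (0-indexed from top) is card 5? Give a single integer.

Answer: 0

Derivation:
After op 1 (out_shuffle): [1 5 3 2 4 0]
After op 2 (cut(1)): [5 3 2 4 0 1]
After op 3 (in_shuffle): [4 5 0 3 1 2]
After op 4 (cut(2)): [0 3 1 2 4 5]
After op 5 (out_shuffle): [0 2 3 4 1 5]
After op 6 (reverse): [5 1 4 3 2 0]
Card 5 is at position 0.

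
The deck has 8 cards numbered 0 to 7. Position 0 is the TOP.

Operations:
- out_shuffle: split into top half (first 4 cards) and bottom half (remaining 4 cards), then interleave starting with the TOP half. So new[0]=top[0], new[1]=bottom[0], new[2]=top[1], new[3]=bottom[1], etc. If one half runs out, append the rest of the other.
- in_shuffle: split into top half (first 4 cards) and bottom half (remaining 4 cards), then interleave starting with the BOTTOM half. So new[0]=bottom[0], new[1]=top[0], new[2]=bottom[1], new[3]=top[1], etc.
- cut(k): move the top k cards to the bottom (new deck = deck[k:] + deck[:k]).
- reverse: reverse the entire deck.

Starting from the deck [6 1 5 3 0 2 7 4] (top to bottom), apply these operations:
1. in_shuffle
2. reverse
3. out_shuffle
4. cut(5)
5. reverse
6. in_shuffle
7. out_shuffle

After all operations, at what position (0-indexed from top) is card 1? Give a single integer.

After op 1 (in_shuffle): [0 6 2 1 7 5 4 3]
After op 2 (reverse): [3 4 5 7 1 2 6 0]
After op 3 (out_shuffle): [3 1 4 2 5 6 7 0]
After op 4 (cut(5)): [6 7 0 3 1 4 2 5]
After op 5 (reverse): [5 2 4 1 3 0 7 6]
After op 6 (in_shuffle): [3 5 0 2 7 4 6 1]
After op 7 (out_shuffle): [3 7 5 4 0 6 2 1]
Card 1 is at position 7.

Answer: 7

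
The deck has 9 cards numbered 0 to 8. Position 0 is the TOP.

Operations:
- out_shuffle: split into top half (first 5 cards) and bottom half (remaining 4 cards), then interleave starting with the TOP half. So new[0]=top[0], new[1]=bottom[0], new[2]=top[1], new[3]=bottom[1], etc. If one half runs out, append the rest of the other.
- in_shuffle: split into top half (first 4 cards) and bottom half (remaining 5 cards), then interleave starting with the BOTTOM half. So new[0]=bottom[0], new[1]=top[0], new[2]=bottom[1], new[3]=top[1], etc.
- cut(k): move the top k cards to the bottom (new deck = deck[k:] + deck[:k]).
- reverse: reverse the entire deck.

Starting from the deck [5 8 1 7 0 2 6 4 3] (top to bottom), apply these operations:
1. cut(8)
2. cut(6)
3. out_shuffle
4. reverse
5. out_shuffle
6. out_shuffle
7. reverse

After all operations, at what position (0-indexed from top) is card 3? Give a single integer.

Answer: 0

Derivation:
After op 1 (cut(8)): [3 5 8 1 7 0 2 6 4]
After op 2 (cut(6)): [2 6 4 3 5 8 1 7 0]
After op 3 (out_shuffle): [2 8 6 1 4 7 3 0 5]
After op 4 (reverse): [5 0 3 7 4 1 6 8 2]
After op 5 (out_shuffle): [5 1 0 6 3 8 7 2 4]
After op 6 (out_shuffle): [5 8 1 7 0 2 6 4 3]
After op 7 (reverse): [3 4 6 2 0 7 1 8 5]
Card 3 is at position 0.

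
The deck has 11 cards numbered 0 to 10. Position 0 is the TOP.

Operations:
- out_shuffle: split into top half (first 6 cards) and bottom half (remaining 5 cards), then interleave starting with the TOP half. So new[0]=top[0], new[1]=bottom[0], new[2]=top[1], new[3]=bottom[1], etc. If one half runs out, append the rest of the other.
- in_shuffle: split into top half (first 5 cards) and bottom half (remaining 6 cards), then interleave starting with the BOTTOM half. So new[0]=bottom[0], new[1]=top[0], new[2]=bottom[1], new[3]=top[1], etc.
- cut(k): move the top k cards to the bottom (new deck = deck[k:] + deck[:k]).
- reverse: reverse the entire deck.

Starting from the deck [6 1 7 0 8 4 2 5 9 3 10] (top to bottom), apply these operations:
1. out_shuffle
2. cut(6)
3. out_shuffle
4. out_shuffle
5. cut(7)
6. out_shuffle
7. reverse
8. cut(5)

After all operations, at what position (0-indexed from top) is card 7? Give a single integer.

Answer: 2

Derivation:
After op 1 (out_shuffle): [6 2 1 5 7 9 0 3 8 10 4]
After op 2 (cut(6)): [0 3 8 10 4 6 2 1 5 7 9]
After op 3 (out_shuffle): [0 2 3 1 8 5 10 7 4 9 6]
After op 4 (out_shuffle): [0 10 2 7 3 4 1 9 8 6 5]
After op 5 (cut(7)): [9 8 6 5 0 10 2 7 3 4 1]
After op 6 (out_shuffle): [9 2 8 7 6 3 5 4 0 1 10]
After op 7 (reverse): [10 1 0 4 5 3 6 7 8 2 9]
After op 8 (cut(5)): [3 6 7 8 2 9 10 1 0 4 5]
Card 7 is at position 2.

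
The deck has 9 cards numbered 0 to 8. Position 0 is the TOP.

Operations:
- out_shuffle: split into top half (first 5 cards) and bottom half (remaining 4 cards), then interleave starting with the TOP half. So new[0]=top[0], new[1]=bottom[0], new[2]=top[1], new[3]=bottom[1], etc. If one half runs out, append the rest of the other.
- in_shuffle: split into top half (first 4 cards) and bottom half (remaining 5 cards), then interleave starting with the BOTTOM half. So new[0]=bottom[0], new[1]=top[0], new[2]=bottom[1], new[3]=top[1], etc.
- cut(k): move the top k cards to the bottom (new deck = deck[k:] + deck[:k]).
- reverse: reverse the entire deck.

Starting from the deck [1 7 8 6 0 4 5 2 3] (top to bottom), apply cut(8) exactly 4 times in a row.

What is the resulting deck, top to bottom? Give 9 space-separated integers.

After op 1 (cut(8)): [3 1 7 8 6 0 4 5 2]
After op 2 (cut(8)): [2 3 1 7 8 6 0 4 5]
After op 3 (cut(8)): [5 2 3 1 7 8 6 0 4]
After op 4 (cut(8)): [4 5 2 3 1 7 8 6 0]

Answer: 4 5 2 3 1 7 8 6 0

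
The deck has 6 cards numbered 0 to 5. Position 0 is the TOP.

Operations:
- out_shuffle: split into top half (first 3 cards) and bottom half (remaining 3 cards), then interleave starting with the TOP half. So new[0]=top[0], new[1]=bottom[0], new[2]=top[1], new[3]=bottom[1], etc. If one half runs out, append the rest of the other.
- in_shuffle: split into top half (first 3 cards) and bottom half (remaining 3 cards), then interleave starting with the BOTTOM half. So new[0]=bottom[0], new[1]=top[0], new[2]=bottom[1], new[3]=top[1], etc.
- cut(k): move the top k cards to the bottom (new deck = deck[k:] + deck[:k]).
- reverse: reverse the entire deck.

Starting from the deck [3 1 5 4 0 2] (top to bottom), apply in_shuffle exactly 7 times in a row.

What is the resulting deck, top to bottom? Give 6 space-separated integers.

Answer: 4 3 0 1 2 5

Derivation:
After op 1 (in_shuffle): [4 3 0 1 2 5]
After op 2 (in_shuffle): [1 4 2 3 5 0]
After op 3 (in_shuffle): [3 1 5 4 0 2]
After op 4 (in_shuffle): [4 3 0 1 2 5]
After op 5 (in_shuffle): [1 4 2 3 5 0]
After op 6 (in_shuffle): [3 1 5 4 0 2]
After op 7 (in_shuffle): [4 3 0 1 2 5]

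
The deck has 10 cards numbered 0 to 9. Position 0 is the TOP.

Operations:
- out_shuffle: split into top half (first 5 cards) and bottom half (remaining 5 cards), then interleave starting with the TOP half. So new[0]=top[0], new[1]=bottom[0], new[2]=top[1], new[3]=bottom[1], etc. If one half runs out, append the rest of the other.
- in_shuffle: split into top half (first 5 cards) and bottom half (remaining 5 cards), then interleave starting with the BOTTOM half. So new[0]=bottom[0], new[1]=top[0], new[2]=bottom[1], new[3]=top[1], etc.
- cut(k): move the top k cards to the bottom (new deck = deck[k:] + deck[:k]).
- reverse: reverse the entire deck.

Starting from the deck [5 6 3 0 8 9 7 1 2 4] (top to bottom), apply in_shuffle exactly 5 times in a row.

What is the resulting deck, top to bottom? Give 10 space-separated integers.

Answer: 4 2 1 7 9 8 0 3 6 5

Derivation:
After op 1 (in_shuffle): [9 5 7 6 1 3 2 0 4 8]
After op 2 (in_shuffle): [3 9 2 5 0 7 4 6 8 1]
After op 3 (in_shuffle): [7 3 4 9 6 2 8 5 1 0]
After op 4 (in_shuffle): [2 7 8 3 5 4 1 9 0 6]
After op 5 (in_shuffle): [4 2 1 7 9 8 0 3 6 5]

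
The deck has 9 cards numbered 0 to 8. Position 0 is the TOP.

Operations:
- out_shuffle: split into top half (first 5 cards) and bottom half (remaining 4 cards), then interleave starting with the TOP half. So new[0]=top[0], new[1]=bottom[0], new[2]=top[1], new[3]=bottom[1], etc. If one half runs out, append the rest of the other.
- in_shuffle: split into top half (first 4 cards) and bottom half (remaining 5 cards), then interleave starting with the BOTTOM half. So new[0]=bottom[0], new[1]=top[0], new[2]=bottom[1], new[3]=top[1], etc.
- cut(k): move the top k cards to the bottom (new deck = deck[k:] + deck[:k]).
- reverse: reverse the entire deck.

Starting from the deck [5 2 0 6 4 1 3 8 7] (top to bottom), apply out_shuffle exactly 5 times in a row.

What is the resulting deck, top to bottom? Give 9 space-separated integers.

After op 1 (out_shuffle): [5 1 2 3 0 8 6 7 4]
After op 2 (out_shuffle): [5 8 1 6 2 7 3 4 0]
After op 3 (out_shuffle): [5 7 8 3 1 4 6 0 2]
After op 4 (out_shuffle): [5 4 7 6 8 0 3 2 1]
After op 5 (out_shuffle): [5 0 4 3 7 2 6 1 8]

Answer: 5 0 4 3 7 2 6 1 8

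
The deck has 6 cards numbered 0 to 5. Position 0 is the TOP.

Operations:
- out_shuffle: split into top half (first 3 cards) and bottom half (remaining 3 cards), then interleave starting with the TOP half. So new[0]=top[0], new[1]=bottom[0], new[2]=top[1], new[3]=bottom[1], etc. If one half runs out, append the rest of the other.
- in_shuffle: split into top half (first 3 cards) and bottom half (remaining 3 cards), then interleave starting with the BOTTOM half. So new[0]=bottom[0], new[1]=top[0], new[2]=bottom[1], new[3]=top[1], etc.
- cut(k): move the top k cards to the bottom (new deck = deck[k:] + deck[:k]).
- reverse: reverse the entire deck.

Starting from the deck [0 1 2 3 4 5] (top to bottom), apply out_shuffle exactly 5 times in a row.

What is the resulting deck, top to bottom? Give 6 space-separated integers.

After op 1 (out_shuffle): [0 3 1 4 2 5]
After op 2 (out_shuffle): [0 4 3 2 1 5]
After op 3 (out_shuffle): [0 2 4 1 3 5]
After op 4 (out_shuffle): [0 1 2 3 4 5]
After op 5 (out_shuffle): [0 3 1 4 2 5]

Answer: 0 3 1 4 2 5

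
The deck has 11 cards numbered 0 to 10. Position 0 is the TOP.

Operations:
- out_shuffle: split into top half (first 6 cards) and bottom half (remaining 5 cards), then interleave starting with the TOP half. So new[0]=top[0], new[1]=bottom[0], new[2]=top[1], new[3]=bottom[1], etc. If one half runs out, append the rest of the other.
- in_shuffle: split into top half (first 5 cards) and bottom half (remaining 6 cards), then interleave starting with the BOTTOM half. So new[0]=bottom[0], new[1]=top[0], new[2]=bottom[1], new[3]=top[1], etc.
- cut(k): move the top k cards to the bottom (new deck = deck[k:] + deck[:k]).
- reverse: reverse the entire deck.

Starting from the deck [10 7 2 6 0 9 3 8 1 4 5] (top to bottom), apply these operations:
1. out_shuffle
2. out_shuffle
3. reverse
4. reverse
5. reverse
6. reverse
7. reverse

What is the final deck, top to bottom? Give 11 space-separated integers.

Answer: 1 9 2 5 8 0 7 4 3 6 10

Derivation:
After op 1 (out_shuffle): [10 3 7 8 2 1 6 4 0 5 9]
After op 2 (out_shuffle): [10 6 3 4 7 0 8 5 2 9 1]
After op 3 (reverse): [1 9 2 5 8 0 7 4 3 6 10]
After op 4 (reverse): [10 6 3 4 7 0 8 5 2 9 1]
After op 5 (reverse): [1 9 2 5 8 0 7 4 3 6 10]
After op 6 (reverse): [10 6 3 4 7 0 8 5 2 9 1]
After op 7 (reverse): [1 9 2 5 8 0 7 4 3 6 10]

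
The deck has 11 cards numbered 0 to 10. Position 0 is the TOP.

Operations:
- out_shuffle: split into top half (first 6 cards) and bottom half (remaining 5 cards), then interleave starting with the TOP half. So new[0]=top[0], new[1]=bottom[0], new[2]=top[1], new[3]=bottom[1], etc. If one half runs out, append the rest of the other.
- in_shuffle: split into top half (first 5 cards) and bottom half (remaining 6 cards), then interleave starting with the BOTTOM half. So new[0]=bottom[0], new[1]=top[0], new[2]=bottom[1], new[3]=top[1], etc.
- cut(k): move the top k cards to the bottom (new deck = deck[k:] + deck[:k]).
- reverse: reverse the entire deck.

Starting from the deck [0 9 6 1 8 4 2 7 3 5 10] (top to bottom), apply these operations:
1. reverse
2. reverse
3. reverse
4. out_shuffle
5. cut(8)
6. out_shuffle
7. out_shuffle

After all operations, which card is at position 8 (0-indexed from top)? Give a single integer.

After op 1 (reverse): [10 5 3 7 2 4 8 1 6 9 0]
After op 2 (reverse): [0 9 6 1 8 4 2 7 3 5 10]
After op 3 (reverse): [10 5 3 7 2 4 8 1 6 9 0]
After op 4 (out_shuffle): [10 8 5 1 3 6 7 9 2 0 4]
After op 5 (cut(8)): [2 0 4 10 8 5 1 3 6 7 9]
After op 6 (out_shuffle): [2 1 0 3 4 6 10 7 8 9 5]
After op 7 (out_shuffle): [2 10 1 7 0 8 3 9 4 5 6]
Position 8: card 4.

Answer: 4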